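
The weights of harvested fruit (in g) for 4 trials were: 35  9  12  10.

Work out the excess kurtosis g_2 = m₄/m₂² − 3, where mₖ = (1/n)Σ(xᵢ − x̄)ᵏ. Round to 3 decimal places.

-0.694

x̄ = 16.5000
Σ(xᵢ − x̄)² = 461.0000 ⇒ m₂ = 115.25000
Σ(xᵢ − x̄)⁴ = 122494.2500 ⇒ m₄ = 30623.56250
m₂² = 13282.56250
g_2 = m₄/m₂² − 3 = 2.30555 − 3 ≈ -0.694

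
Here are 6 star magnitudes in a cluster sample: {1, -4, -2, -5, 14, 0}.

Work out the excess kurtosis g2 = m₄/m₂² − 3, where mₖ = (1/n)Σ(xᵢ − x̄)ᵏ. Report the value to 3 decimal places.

x̄ = 0.6667
Σ(xᵢ − x̄)² = 239.3333 ⇒ m₂ = 39.88889
Σ(xᵢ − x̄)⁴ = 33161.1111 ⇒ m₄ = 5526.85185
m₂² = 1591.12346
g2 = m₄/m₂² − 3 = 3.47355 − 3 ≈ 0.474

0.474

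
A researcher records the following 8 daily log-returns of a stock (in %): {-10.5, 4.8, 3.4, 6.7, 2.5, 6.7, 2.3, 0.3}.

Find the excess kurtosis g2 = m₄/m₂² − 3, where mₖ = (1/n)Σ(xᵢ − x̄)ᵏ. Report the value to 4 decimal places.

x̄ = 2.0250
Σ(xᵢ − x̄)² = 213.4550 ⇒ m₂ = 26.68188
Σ(xᵢ − x̄)⁴ = 25637.0835 ⇒ m₄ = 3204.63543
m₂² = 711.92245
g2 = m₄/m₂² − 3 = 4.50138 − 3 ≈ 1.5014

1.5014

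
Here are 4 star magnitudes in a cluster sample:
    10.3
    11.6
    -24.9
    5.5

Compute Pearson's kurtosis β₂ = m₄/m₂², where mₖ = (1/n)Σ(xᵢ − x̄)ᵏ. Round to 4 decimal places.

2.2673

x̄ = 0.6250
Σ(xᵢ − x̄)² = 889.3475 ⇒ m₂ = 222.33687
Σ(xᵢ − x̄)⁴ = 448320.8111 ⇒ m₄ = 112080.20276
m₂² = 49433.68598
β₂ = m₄/m₂² = 112080.20276 / 49433.68598 ≈ 2.2673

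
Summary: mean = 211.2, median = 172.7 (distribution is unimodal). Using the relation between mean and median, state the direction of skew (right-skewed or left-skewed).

mean − median = 211.2 − 172.7 = 38.5
mean > median ⇒ the longer tail is on the right ⇒ right-skewed (positively skewed).

right-skewed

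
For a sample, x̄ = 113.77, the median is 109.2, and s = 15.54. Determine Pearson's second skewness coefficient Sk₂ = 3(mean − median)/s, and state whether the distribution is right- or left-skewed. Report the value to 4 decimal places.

0.8822, right-skewed

Sk₂ = 3(113.77 − 109.2) / 15.54 = 3 × 4.5700 / 15.54
    = 13.7100 / 15.54 ≈ 0.8822
Sk₂ > 0 ⇒ mean > median ⇒ right-skewed (positive skew).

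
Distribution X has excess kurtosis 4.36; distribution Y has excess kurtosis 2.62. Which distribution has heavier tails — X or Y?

Higher excess kurtosis ⇒ heavier tails relative to the normal distribution.
4.36 vs 2.62: the larger is 4.36, so X has heavier tails.

X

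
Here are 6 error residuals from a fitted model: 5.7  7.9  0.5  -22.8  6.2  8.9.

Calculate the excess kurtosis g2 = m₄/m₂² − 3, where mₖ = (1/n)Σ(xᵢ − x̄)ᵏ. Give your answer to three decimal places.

0.776

x̄ = 1.0667
Σ(xᵢ − x̄)² = 725.8133 ⇒ m₂ = 120.96889
Σ(xᵢ − x̄)⁴ = 331565.3195 ⇒ m₄ = 55260.88659
m₂² = 14633.47208
g2 = m₄/m₂² − 3 = 3.77633 − 3 ≈ 0.776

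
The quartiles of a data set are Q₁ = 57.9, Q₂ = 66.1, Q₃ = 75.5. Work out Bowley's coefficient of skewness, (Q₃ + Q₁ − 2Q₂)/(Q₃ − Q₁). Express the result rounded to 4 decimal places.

numerator: Q₃ + Q₁ − 2Q₂ = 75.5 + 57.9 − 2×66.1 = 1.2000
denominator: Q₃ − Q₁ = 75.5 − 57.9 = 17.6000
Bowley skewness = 1.2000 / 17.6000 ≈ 0.0682

0.0682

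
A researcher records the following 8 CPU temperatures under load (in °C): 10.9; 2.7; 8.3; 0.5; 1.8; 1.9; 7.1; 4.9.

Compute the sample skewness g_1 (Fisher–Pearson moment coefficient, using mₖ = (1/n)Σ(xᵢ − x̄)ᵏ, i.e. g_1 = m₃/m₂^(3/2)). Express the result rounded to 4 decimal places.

x̄ = (10.9 + 2.7 + 8.3 + 0.5 + 1.8 + 1.9 + 7.1 + 4.9) / 8 = 4.7625
deviations (xᵢ − x̄): 6.1375, -2.0625, 3.5375, -4.2625, -2.9625, -2.8625, 2.3375, 0.1375
Σ(xᵢ − x̄)² = 95.0588 ⇒ m₂ = 95.0588/8 = 11.88234
Σ(xᵢ − x̄)³ = 152.5615 ⇒ m₃ = 152.5615/8 = 19.07019
m₂^(3/2) = 11.88234^(1.5) = 40.95936
g_1 = m₃ / m₂^(3/2) = 19.07019 / 40.95936 ≈ 0.4656

0.4656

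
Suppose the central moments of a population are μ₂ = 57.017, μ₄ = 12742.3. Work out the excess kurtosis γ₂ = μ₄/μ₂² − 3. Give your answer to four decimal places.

μ₂² = 57.017² = 3250.93829
μ₄/μ₂² = 12742.3 / 3250.93829 = 3.91958
γ₂ = 3.91958 − 3 ≈ 0.9196

0.9196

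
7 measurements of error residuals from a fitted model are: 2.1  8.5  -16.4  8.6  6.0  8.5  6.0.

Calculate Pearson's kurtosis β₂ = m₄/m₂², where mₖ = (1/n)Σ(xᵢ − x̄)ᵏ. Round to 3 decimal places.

4.553

x̄ = 3.3286
Σ(xᵢ − x̄)² = 486.2743 ⇒ m₂ = 69.46776
Σ(xᵢ − x̄)⁴ = 153796.2649 ⇒ m₄ = 21970.89499
m₂² = 4825.76900
β₂ = m₄/m₂² = 21970.89499 / 4825.76900 ≈ 4.553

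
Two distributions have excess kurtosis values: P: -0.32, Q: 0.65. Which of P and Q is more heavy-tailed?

Higher excess kurtosis ⇒ heavier tails relative to the normal distribution.
-0.32 vs 0.65: the larger is 0.65, so Q has heavier tails. (Q is leptokurtic — heavier-than-normal tails; the other is platykurtic.)

Q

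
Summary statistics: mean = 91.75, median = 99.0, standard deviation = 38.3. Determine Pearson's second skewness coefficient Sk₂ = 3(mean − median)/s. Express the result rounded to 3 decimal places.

-0.568

Sk₂ = 3(91.75 − 99.0) / 38.3 = 3 × -7.2500 / 38.3
    = -21.7500 / 38.3 ≈ -0.568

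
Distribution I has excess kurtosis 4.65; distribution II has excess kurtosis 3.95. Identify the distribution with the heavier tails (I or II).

I

Higher excess kurtosis ⇒ heavier tails relative to the normal distribution.
4.65 vs 3.95: the larger is 4.65, so I has heavier tails.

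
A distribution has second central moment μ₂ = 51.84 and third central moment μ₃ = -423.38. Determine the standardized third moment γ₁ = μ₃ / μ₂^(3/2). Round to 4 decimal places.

-1.1343

σ = √μ₂ = √51.84 = 7.20000
σ³ = μ₂^(3/2) = 373.24800
γ₁ = μ₃/σ³ = -423.38 / 373.24800 ≈ -1.1343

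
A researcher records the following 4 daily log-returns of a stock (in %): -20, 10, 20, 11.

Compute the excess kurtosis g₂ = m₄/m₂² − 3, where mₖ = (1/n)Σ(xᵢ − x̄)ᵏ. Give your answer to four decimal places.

x̄ = 5.2500
Σ(xᵢ − x̄)² = 910.7500 ⇒ m₂ = 227.68750
Σ(xᵢ − x̄)⁴ = 455421.5781 ⇒ m₄ = 113855.39453
m₂² = 51841.59766
g₂ = m₄/m₂² − 3 = 2.19622 − 3 ≈ -0.8038

-0.8038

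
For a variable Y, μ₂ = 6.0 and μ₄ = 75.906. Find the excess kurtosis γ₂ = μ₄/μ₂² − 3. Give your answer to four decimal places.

μ₂² = 6.0² = 36.00000
μ₄/μ₂² = 75.906 / 36.00000 = 2.10850
γ₂ = 2.10850 − 3 ≈ -0.8915

-0.8915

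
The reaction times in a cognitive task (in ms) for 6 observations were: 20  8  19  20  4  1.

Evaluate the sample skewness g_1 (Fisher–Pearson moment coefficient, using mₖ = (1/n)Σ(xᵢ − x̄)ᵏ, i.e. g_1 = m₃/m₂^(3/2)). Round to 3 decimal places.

x̄ = (20 + 8 + 19 + 20 + 4 + 1) / 6 = 12.0000
deviations (xᵢ − x̄): 8.0000, -4.0000, 7.0000, 8.0000, -8.0000, -11.0000
Σ(xᵢ − x̄)² = 378.0000 ⇒ m₂ = 378.0000/6 = 63.00000
Σ(xᵢ − x̄)³ = -540.0000 ⇒ m₃ = -540.0000/6 = -90.00000
m₂^(3/2) = 63.00000^(1.5) = 500.04700
g_1 = m₃ / m₂^(3/2) = -90.00000 / 500.04700 ≈ -0.180

-0.180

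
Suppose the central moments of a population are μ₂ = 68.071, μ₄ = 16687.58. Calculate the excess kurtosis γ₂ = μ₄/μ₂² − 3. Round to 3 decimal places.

μ₂² = 68.071² = 4633.66104
μ₄/μ₂² = 16687.58 / 4633.66104 = 3.60138
γ₂ = 3.60138 − 3 ≈ 0.601

0.601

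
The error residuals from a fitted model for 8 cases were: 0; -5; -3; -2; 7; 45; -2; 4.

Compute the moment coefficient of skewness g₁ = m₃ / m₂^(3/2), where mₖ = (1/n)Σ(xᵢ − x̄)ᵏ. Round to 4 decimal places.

x̄ = (0 - 5 - 3 - 2 + 7 + 45 - 2 + 4) / 8 = 5.5000
deviations (xᵢ − x̄): -5.5000, -10.5000, -8.5000, -7.5000, 1.5000, 39.5000, -7.5000, -1.5000
Σ(xᵢ − x̄)² = 1890.0000 ⇒ m₂ = 1890.0000/8 = 236.25000
Σ(xᵢ − x̄)³ = 58848.0000 ⇒ m₃ = 58848.0000/8 = 7356.00000
m₂^(3/2) = 236.25000^(1.5) = 3631.26318
g₁ = m₃ / m₂^(3/2) = 7356.00000 / 3631.26318 ≈ 2.0257

2.0257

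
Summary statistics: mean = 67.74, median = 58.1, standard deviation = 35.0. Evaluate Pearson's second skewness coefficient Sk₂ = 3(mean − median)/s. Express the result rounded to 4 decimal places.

0.8263

Sk₂ = 3(67.74 − 58.1) / 35.0 = 3 × 9.6400 / 35.0
    = 28.9200 / 35.0 ≈ 0.8263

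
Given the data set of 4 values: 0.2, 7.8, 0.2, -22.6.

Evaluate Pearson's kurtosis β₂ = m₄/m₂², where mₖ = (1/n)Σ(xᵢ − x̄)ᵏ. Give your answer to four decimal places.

x̄ = -3.6000
Σ(xᵢ − x̄)² = 519.8400 ⇒ m₂ = 129.96000
Σ(xᵢ − x̄)⁴ = 147627.6288 ⇒ m₄ = 36906.90720
m₂² = 16889.60160
β₂ = m₄/m₂² = 36906.90720 / 16889.60160 ≈ 2.1852

2.1852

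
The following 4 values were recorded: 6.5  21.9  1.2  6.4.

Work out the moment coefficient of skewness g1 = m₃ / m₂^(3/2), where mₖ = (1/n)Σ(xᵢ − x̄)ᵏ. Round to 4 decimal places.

0.8802

x̄ = (6.5 + 21.9 + 1.2 + 6.4) / 4 = 9.0000
deviations (xᵢ − x̄): -2.5000, 12.9000, -7.8000, -2.6000
Σ(xᵢ − x̄)² = 240.2600 ⇒ m₂ = 240.2600/4 = 60.06500
Σ(xᵢ − x̄)³ = 1638.9360 ⇒ m₃ = 1638.9360/4 = 409.73400
m₂^(3/2) = 60.06500^(1.5) = 465.51344
g1 = m₃ / m₂^(3/2) = 409.73400 / 465.51344 ≈ 0.8802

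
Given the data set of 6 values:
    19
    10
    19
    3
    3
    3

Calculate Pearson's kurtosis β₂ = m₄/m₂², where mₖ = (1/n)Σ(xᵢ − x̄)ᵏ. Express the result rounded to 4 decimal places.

x̄ = 9.5000
Σ(xᵢ − x̄)² = 307.5000 ⇒ m₂ = 51.25000
Σ(xᵢ − x̄)⁴ = 21645.3750 ⇒ m₄ = 3607.56250
m₂² = 2626.56250
β₂ = m₄/m₂² = 3607.56250 / 2626.56250 ≈ 1.3735

1.3735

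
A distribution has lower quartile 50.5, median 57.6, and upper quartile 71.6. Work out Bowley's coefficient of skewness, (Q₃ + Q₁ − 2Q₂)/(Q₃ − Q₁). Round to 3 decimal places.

0.327

numerator: Q₃ + Q₁ − 2Q₂ = 71.6 + 50.5 − 2×57.6 = 6.9000
denominator: Q₃ − Q₁ = 71.6 − 50.5 = 21.1000
Bowley skewness = 6.9000 / 21.1000 ≈ 0.327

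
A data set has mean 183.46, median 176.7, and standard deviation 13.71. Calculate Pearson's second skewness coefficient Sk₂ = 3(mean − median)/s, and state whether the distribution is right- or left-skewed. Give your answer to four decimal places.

1.4792, right-skewed

Sk₂ = 3(183.46 − 176.7) / 13.71 = 3 × 6.7600 / 13.71
    = 20.2800 / 13.71 ≈ 1.4792
Sk₂ > 0 ⇒ mean > median ⇒ right-skewed (positive skew).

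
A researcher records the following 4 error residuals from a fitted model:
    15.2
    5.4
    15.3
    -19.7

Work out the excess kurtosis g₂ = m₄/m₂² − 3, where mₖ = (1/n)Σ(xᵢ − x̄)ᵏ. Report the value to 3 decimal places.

x̄ = 4.0500
Σ(xᵢ − x̄)² = 816.7700 ⇒ m₂ = 204.19250
Σ(xᵢ − x̄)⁴ = 349643.9758 ⇒ m₄ = 87410.99396
m₂² = 41694.57706
g₂ = m₄/m₂² − 3 = 2.09646 − 3 ≈ -0.904

-0.904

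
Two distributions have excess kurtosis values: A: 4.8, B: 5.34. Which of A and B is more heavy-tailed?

Higher excess kurtosis ⇒ heavier tails relative to the normal distribution.
4.8 vs 5.34: the larger is 5.34, so B has heavier tails.

B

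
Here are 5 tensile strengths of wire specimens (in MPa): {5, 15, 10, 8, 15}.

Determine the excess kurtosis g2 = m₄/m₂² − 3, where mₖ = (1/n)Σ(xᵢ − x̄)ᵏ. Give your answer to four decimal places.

x̄ = 10.6000
Σ(xᵢ − x̄)² = 77.2000 ⇒ m₂ = 15.44000
Σ(xᵢ − x̄)⁴ = 1778.8960 ⇒ m₄ = 355.77920
m₂² = 238.39360
g2 = m₄/m₂² − 3 = 1.49240 − 3 ≈ -1.5076

-1.5076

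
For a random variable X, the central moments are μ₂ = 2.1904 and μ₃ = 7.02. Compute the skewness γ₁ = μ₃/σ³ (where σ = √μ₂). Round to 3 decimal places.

2.165

σ = √μ₂ = √2.1904 = 1.48000
σ³ = μ₂^(3/2) = 3.24179
γ₁ = μ₃/σ³ = 7.02 / 3.24179 ≈ 2.165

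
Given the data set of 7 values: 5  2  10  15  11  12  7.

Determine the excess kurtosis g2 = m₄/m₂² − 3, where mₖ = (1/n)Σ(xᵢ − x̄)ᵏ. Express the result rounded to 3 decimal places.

-1.024

x̄ = 8.8571
Σ(xᵢ − x̄)² = 118.8571 ⇒ m₂ = 16.97959
Σ(xᵢ − x̄)⁴ = 3988.4198 ⇒ m₄ = 569.77426
m₂² = 288.30654
g2 = m₄/m₂² − 3 = 1.97628 − 3 ≈ -1.024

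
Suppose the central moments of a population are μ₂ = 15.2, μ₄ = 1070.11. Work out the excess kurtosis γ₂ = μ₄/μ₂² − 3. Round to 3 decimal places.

μ₂² = 15.2² = 231.04000
μ₄/μ₂² = 1070.11 / 231.04000 = 4.63171
γ₂ = 4.63171 − 3 ≈ 1.632

1.632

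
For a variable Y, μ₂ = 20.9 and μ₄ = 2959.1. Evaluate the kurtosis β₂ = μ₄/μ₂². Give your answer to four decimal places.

μ₂² = 20.9² = 436.81000
μ₄/μ₂² = 2959.1 / 436.81000 = 6.77434
β₂ ≈ 6.7743

6.7743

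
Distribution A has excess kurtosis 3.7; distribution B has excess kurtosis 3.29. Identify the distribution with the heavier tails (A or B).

A

Higher excess kurtosis ⇒ heavier tails relative to the normal distribution.
3.7 vs 3.29: the larger is 3.7, so A has heavier tails.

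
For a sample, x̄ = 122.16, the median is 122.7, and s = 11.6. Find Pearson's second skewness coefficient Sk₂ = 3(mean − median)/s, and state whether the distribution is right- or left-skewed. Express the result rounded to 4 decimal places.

-0.1397, left-skewed

Sk₂ = 3(122.16 − 122.7) / 11.6 = 3 × -0.5400 / 11.6
    = -1.6200 / 11.6 ≈ -0.1397
Sk₂ < 0 ⇒ mean < median ⇒ left-skewed (negative skew).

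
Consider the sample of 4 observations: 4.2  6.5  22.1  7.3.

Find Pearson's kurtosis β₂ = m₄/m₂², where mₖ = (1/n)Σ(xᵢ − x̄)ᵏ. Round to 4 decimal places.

2.2714

x̄ = 10.0250
Σ(xᵢ − x̄)² = 199.5875 ⇒ m₂ = 49.89688
Σ(xᵢ − x̄)⁴ = 22620.1037 ⇒ m₄ = 5655.02591
m₂² = 2489.69813
β₂ = m₄/m₂² = 5655.02591 / 2489.69813 ≈ 2.2714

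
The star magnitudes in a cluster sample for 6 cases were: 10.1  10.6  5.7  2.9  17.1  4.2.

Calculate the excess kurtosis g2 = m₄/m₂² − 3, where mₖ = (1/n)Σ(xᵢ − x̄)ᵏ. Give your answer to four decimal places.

x̄ = 8.4333
Σ(xᵢ − x̄)² = 138.5933 ⇒ m₂ = 23.09889
Σ(xᵢ − x̄)⁴ = 6985.8649 ⇒ m₄ = 1164.31082
m₂² = 533.55867
g2 = m₄/m₂² − 3 = 2.18216 − 3 ≈ -0.8178

-0.8178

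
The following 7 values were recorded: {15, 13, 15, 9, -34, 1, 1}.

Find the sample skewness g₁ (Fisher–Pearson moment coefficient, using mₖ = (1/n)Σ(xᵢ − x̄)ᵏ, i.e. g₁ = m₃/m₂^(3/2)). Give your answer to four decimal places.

-1.5657

x̄ = (15 + 13 + 15 + 9 - 34 + 1 + 1) / 7 = 2.8571
deviations (xᵢ − x̄): 12.1429, 10.1429, 12.1429, 6.1429, -36.8571, -1.8571, -1.8571
Σ(xᵢ − x̄)² = 1800.8571 ⇒ m₂ = 1800.8571/7 = 257.26531
Σ(xᵢ − x̄)³ = -45225.1837 ⇒ m₃ = -45225.1837/7 = -6460.74052
m₂^(3/2) = 257.26531^(1.5) = 4126.40484
g₁ = m₃ / m₂^(3/2) = -6460.74052 / 4126.40484 ≈ -1.5657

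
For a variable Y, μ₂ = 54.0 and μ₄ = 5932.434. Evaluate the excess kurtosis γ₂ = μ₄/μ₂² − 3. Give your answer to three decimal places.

-0.966

μ₂² = 54.0² = 2916.00000
μ₄/μ₂² = 5932.434 / 2916.00000 = 2.03444
γ₂ = 2.03444 − 3 ≈ -0.966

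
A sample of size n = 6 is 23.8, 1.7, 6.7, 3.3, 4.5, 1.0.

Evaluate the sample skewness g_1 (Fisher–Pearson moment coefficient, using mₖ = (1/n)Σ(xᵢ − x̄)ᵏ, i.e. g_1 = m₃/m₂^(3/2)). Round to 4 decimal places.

x̄ = (23.8 + 1.7 + 6.7 + 3.3 + 4.5 + 1.0) / 6 = 6.8333
deviations (xᵢ − x̄): 16.9667, -5.1333, -0.1333, -3.5333, -2.3333, -5.8333
Σ(xᵢ − x̄)² = 366.1933 ⇒ m₂ = 366.1933/6 = 61.03222
Σ(xᵢ − x̄)³ = 4493.5744 ⇒ m₃ = 4493.5744/6 = 748.92907
m₂^(3/2) = 61.03222^(1.5) = 476.80278
g_1 = m₃ / m₂^(3/2) = 748.92907 / 476.80278 ≈ 1.5707

1.5707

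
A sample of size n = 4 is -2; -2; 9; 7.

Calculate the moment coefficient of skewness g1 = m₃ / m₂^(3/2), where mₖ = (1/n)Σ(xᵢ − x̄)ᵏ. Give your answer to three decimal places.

x̄ = (-2 - 2 + 9 + 7) / 4 = 3.0000
deviations (xᵢ − x̄): -5.0000, -5.0000, 6.0000, 4.0000
Σ(xᵢ − x̄)² = 102.0000 ⇒ m₂ = 102.0000/4 = 25.50000
Σ(xᵢ − x̄)³ = 30.0000 ⇒ m₃ = 30.0000/4 = 7.50000
m₂^(3/2) = 25.50000^(1.5) = 128.76869
g1 = m₃ / m₂^(3/2) = 7.50000 / 128.76869 ≈ 0.058

0.058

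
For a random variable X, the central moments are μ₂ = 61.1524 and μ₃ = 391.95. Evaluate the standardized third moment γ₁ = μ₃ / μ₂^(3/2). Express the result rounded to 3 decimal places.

0.820

σ = √μ₂ = √61.1524 = 7.82000
σ³ = μ₂^(3/2) = 478.21177
γ₁ = μ₃/σ³ = 391.95 / 478.21177 ≈ 0.820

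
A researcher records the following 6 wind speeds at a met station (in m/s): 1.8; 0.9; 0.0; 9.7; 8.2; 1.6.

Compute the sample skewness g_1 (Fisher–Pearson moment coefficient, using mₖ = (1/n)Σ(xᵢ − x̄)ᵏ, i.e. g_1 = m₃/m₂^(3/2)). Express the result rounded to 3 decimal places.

x̄ = (1.8 + 0.9 + 0.0 + 9.7 + 8.2 + 1.6) / 6 = 3.7000
deviations (xᵢ − x̄): -1.9000, -2.8000, -3.7000, 6.0000, 4.5000, -2.1000
Σ(xᵢ − x̄)² = 85.8000 ⇒ m₂ = 85.8000/6 = 14.30000
Σ(xᵢ − x̄)³ = 218.4000 ⇒ m₃ = 218.4000/6 = 36.40000
m₂^(3/2) = 14.30000^(1.5) = 54.07594
g_1 = m₃ / m₂^(3/2) = 36.40000 / 54.07594 ≈ 0.673

0.673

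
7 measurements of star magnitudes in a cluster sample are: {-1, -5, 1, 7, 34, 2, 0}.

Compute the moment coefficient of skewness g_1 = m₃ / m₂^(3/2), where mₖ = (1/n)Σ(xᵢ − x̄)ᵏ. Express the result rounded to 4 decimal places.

x̄ = (-1 - 5 + 1 + 7 + 34 + 2 + 0) / 7 = 5.4286
deviations (xᵢ − x̄): -6.4286, -10.4286, -4.4286, 1.5714, 28.5714, -3.4286, -5.4286
Σ(xᵢ − x̄)² = 1029.7143 ⇒ m₂ = 1029.7143/7 = 147.10204
Σ(xᵢ − x̄)³ = 21640.5306 ⇒ m₃ = 21640.5306/7 = 3091.50437
m₂^(3/2) = 147.10204^(1.5) = 1784.13637
g_1 = m₃ / m₂^(3/2) = 3091.50437 / 1784.13637 ≈ 1.7328

1.7328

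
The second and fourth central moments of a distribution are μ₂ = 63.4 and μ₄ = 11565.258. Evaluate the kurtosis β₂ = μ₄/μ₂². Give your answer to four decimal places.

μ₂² = 63.4² = 4019.56000
μ₄/μ₂² = 11565.258 / 4019.56000 = 2.87724
β₂ ≈ 2.8772

2.8772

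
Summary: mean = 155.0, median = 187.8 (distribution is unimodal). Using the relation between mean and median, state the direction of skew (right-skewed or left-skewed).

mean − median = 155.0 − 187.8 = -32.8
mean < median ⇒ the longer tail is on the left ⇒ left-skewed (negatively skewed).

left-skewed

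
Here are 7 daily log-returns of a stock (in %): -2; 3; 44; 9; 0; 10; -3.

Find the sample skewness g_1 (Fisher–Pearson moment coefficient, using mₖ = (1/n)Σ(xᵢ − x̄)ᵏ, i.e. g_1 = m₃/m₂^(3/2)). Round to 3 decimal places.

x̄ = (-2 + 3 + 44 + 9 + 0 + 10 - 3) / 7 = 8.7143
deviations (xᵢ − x̄): -10.7143, -5.7143, 35.2857, 0.2857, -8.7143, 1.2857, -11.7143
Σ(xᵢ − x̄)² = 1607.4286 ⇒ m₂ = 1607.4286/7 = 229.63265
Σ(xᵢ − x̄)³ = 40249.9592 ⇒ m₃ = 40249.9592/7 = 5749.99417
m₂^(3/2) = 229.63265^(1.5) = 3479.76940
g_1 = m₃ / m₂^(3/2) = 5749.99417 / 3479.76940 ≈ 1.652

1.652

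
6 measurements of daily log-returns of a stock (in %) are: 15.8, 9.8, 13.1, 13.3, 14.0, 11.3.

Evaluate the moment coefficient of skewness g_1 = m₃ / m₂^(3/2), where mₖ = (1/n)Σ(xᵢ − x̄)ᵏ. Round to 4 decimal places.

x̄ = (15.8 + 9.8 + 13.1 + 13.3 + 14.0 + 11.3) / 6 = 12.8833
deviations (xᵢ − x̄): 2.9167, -3.0833, 0.2167, 0.4167, 1.1167, -1.5833
Σ(xᵢ − x̄)² = 21.9883 ⇒ m₂ = 21.9883/6 = 3.66472
Σ(xᵢ − x̄)³ = -6.9956 ⇒ m₃ = -6.9956/6 = -1.16593
m₂^(3/2) = 3.66472^(1.5) = 7.01555
g_1 = m₃ / m₂^(3/2) = -1.16593 / 7.01555 ≈ -0.1662

-0.1662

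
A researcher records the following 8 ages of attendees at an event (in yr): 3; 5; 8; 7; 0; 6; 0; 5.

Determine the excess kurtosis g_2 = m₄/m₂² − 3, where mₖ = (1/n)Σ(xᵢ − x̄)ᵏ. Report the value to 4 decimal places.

-1.1749

x̄ = 4.2500
Σ(xᵢ − x̄)² = 63.5000 ⇒ m₂ = 7.93750
Σ(xᵢ − x̄)⁴ = 919.9063 ⇒ m₄ = 114.98828
m₂² = 63.00391
g_2 = m₄/m₂² − 3 = 1.82510 − 3 ≈ -1.1749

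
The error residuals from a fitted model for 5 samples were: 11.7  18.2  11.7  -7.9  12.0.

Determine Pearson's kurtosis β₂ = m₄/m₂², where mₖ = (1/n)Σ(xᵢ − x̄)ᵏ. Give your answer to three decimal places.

x̄ = 9.1400
Σ(xᵢ − x̄)² = 393.7320 ⇒ m₂ = 78.74640
Σ(xᵢ − x̄)⁴ = 91200.3813 ⇒ m₄ = 18240.07627
m₂² = 6200.99551
β₂ = m₄/m₂² = 18240.07627 / 6200.99551 ≈ 2.941

2.941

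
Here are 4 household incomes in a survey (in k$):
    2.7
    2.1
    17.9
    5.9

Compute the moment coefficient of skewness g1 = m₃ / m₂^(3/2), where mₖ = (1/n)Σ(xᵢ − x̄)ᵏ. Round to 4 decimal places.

x̄ = (2.7 + 2.1 + 17.9 + 5.9) / 4 = 7.1500
deviations (xᵢ − x̄): -4.4500, -5.0500, 10.7500, -1.2500
Σ(xᵢ − x̄)² = 162.4300 ⇒ m₂ = 162.4300/4 = 40.60750
Σ(xᵢ − x̄)³ = 1023.4350 ⇒ m₃ = 1023.4350/4 = 255.85875
m₂^(3/2) = 40.60750^(1.5) = 258.76729
g1 = m₃ / m₂^(3/2) = 255.85875 / 258.76729 ≈ 0.9888

0.9888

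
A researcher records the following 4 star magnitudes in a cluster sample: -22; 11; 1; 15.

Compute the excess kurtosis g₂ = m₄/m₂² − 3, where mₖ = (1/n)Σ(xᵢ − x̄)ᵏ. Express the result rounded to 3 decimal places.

x̄ = 1.2500
Σ(xᵢ − x̄)² = 824.7500 ⇒ m₂ = 206.18750
Σ(xᵢ − x̄)⁴ = 336989.3281 ⇒ m₄ = 84247.33203
m₂² = 42513.28516
g₂ = m₄/m₂² − 3 = 1.98167 − 3 ≈ -1.018

-1.018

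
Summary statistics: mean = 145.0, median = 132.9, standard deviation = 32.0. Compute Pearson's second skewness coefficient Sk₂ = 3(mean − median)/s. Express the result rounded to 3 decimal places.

Sk₂ = 3(145.0 − 132.9) / 32.0 = 3 × 12.1000 / 32.0
    = 36.3000 / 32.0 ≈ 1.134

1.134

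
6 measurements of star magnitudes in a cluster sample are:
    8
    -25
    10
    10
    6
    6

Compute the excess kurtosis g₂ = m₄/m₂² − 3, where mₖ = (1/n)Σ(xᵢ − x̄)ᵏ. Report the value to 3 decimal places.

1.077

x̄ = 2.5000
Σ(xᵢ − x̄)² = 923.5000 ⇒ m₂ = 153.91667
Σ(xᵢ − x̄)⁴ = 579457.3750 ⇒ m₄ = 96576.22917
m₂² = 23690.34028
g₂ = m₄/m₂² − 3 = 4.07661 − 3 ≈ 1.077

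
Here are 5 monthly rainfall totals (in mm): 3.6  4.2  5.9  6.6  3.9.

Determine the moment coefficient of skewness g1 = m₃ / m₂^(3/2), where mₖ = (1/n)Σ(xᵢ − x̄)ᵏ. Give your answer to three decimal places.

x̄ = (3.6 + 4.2 + 5.9 + 6.6 + 3.9) / 5 = 4.8400
deviations (xᵢ − x̄): -1.2400, -0.6400, 1.0600, 1.7600, -0.9400
Σ(xᵢ − x̄)² = 7.0520 ⇒ m₂ = 7.0520/5 = 1.41040
Σ(xᵢ − x̄)³ = 3.6434 ⇒ m₃ = 3.6434/5 = 0.72869
m₂^(3/2) = 1.41040^(1.5) = 1.67499
g1 = m₃ / m₂^(3/2) = 0.72869 / 1.67499 ≈ 0.435

0.435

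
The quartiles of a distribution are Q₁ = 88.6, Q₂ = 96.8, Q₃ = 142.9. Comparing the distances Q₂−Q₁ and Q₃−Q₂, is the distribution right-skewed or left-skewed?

right-skewed

Q₂ − Q₁ = 8.2;  Q₃ − Q₂ = 46.1
Q₃ − Q₂ > Q₂ − Q₁ ⇒ the upper half is more spread out ⇒ right-skewed.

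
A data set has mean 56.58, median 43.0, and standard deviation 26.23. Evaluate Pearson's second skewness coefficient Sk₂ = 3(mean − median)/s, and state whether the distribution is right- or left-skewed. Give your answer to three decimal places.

Sk₂ = 3(56.58 − 43.0) / 26.23 = 3 × 13.5800 / 26.23
    = 40.7400 / 26.23 ≈ 1.553
Sk₂ > 0 ⇒ mean > median ⇒ right-skewed (positive skew).

1.553, right-skewed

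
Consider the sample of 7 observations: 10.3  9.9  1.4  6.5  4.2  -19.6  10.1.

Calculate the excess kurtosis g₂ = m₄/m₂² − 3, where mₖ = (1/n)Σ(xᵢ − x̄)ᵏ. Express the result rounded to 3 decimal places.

1.261

x̄ = 3.2571
Σ(xᵢ − x̄)² = 677.8571 ⇒ m₂ = 96.83673
Σ(xᵢ − x̄)⁴ = 279676.3458 ⇒ m₄ = 39953.76368
m₂² = 9377.35319
g₂ = m₄/m₂² − 3 = 4.26067 − 3 ≈ 1.261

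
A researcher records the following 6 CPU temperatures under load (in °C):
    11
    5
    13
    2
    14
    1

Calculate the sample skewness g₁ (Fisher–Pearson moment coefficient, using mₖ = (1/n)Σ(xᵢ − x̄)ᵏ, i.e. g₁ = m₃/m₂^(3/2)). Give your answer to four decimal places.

-0.0639

x̄ = (11 + 5 + 13 + 2 + 14 + 1) / 6 = 7.6667
deviations (xᵢ − x̄): 3.3333, -2.6667, 5.3333, -5.6667, 6.3333, -6.6667
Σ(xᵢ − x̄)² = 163.3333 ⇒ m₂ = 163.3333/6 = 27.22222
Σ(xᵢ − x̄)³ = -54.4444 ⇒ m₃ = -54.4444/6 = -9.07407
m₂^(3/2) = 27.22222^(1.5) = 142.03173
g₁ = m₃ / m₂^(3/2) = -9.07407 / 142.03173 ≈ -0.0639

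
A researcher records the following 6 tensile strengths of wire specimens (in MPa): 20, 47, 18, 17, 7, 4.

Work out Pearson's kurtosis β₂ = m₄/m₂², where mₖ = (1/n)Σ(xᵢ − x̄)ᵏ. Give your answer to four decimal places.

3.1162

x̄ = 18.8333
Σ(xᵢ − x̄)² = 1158.8333 ⇒ m₂ = 193.13889
Σ(xᵢ − x̄)⁴ = 697455.4861 ⇒ m₄ = 116242.58102
m₂² = 37302.63040
β₂ = m₄/m₂² = 116242.58102 / 37302.63040 ≈ 3.1162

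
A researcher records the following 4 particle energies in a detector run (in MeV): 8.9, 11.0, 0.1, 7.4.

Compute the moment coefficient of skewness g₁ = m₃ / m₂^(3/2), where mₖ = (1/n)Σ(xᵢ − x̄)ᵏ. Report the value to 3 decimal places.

-0.824

x̄ = (8.9 + 11.0 + 0.1 + 7.4) / 4 = 6.8500
deviations (xᵢ − x̄): 2.0500, 4.1500, -6.7500, 0.5500
Σ(xᵢ − x̄)² = 67.2900 ⇒ m₂ = 67.2900/4 = 16.82250
Σ(xᵢ − x̄)³ = -227.2920 ⇒ m₃ = -227.2920/4 = -56.82300
m₂^(3/2) = 16.82250^(1.5) = 68.99789
g₁ = m₃ / m₂^(3/2) = -56.82300 / 68.99789 ≈ -0.824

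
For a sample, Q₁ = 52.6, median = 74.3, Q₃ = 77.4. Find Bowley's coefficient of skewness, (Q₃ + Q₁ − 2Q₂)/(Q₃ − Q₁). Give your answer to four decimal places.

-0.7500

numerator: Q₃ + Q₁ − 2Q₂ = 77.4 + 52.6 − 2×74.3 = -18.6000
denominator: Q₃ − Q₁ = 77.4 − 52.6 = 24.8000
Bowley skewness = -18.6000 / 24.8000 ≈ -0.7500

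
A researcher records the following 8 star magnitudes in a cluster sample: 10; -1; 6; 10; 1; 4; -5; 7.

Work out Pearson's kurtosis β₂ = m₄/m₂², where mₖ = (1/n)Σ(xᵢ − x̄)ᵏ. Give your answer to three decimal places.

x̄ = 4.0000
Σ(xᵢ − x̄)² = 200.0000 ⇒ m₂ = 25.00000
Σ(xᵢ − x̄)⁴ = 9956.0000 ⇒ m₄ = 1244.50000
m₂² = 625.00000
β₂ = m₄/m₂² = 1244.50000 / 625.00000 ≈ 1.991

1.991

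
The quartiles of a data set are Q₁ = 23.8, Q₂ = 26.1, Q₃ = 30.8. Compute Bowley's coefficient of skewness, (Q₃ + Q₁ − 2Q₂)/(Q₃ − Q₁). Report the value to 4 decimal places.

numerator: Q₃ + Q₁ − 2Q₂ = 30.8 + 23.8 − 2×26.1 = 2.4000
denominator: Q₃ − Q₁ = 30.8 − 23.8 = 7.0000
Bowley skewness = 2.4000 / 7.0000 ≈ 0.3429

0.3429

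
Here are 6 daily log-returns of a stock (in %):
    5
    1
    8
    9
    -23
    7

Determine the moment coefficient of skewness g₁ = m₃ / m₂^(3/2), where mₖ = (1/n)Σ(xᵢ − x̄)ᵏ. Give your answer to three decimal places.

x̄ = (5 + 1 + 8 + 9 - 23 + 7) / 6 = 1.1667
deviations (xᵢ − x̄): 3.8333, -0.1667, 6.8333, 7.8333, -24.1667, 5.8333
Σ(xᵢ − x̄)² = 740.8333 ⇒ m₂ = 740.8333/6 = 123.47222
Σ(xᵢ − x̄)³ = -13059.4444 ⇒ m₃ = -13059.4444/6 = -2176.57407
m₂^(3/2) = 123.47222^(1.5) = 1371.99932
g₁ = m₃ / m₂^(3/2) = -2176.57407 / 1371.99932 ≈ -1.586

-1.586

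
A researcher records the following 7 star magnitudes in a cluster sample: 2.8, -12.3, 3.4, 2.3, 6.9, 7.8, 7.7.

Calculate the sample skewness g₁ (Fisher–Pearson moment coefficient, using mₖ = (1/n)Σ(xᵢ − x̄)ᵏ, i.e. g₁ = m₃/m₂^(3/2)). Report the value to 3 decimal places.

-1.575

x̄ = (2.8 - 12.3 + 3.4 + 2.3 + 6.9 + 7.8 + 7.7) / 7 = 2.6571
deviations (xᵢ − x̄): 0.1429, -14.9571, 0.7429, -0.3571, 4.2429, 5.1429, 5.0429
Σ(xᵢ − x̄)² = 294.2971 ⇒ m₂ = 294.2971/7 = 42.04245
Σ(xᵢ − x̄)³ = -3005.1422 ⇒ m₃ = -3005.1422/7 = -429.30603
m₂^(3/2) = 42.04245^(1.5) = 272.60386
g₁ = m₃ / m₂^(3/2) = -429.30603 / 272.60386 ≈ -1.575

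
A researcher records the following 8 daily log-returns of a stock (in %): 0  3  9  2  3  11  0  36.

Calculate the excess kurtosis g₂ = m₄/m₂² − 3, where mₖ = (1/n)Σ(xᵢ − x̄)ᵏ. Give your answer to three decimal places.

x̄ = 8.0000
Σ(xᵢ − x̄)² = 1008.0000 ⇒ m₂ = 126.00000
Σ(xᵢ − x̄)⁴ = 625476.0000 ⇒ m₄ = 78184.50000
m₂² = 15876.00000
g₂ = m₄/m₂² − 3 = 4.92470 − 3 ≈ 1.925

1.925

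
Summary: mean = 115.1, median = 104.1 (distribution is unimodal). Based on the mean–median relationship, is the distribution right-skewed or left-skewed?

right-skewed

mean − median = 115.1 − 104.1 = 11.0
mean > median ⇒ the longer tail is on the right ⇒ right-skewed (positively skewed).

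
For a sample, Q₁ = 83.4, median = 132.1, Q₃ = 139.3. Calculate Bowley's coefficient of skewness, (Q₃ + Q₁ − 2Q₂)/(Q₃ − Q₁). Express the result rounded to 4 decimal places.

numerator: Q₃ + Q₁ − 2Q₂ = 139.3 + 83.4 − 2×132.1 = -41.5000
denominator: Q₃ − Q₁ = 139.3 − 83.4 = 55.9000
Bowley skewness = -41.5000 / 55.9000 ≈ -0.7424

-0.7424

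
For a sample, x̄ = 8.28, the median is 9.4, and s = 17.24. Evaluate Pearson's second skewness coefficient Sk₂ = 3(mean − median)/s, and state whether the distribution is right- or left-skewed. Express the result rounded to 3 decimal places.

Sk₂ = 3(8.28 − 9.4) / 17.24 = 3 × -1.1200 / 17.24
    = -3.3600 / 17.24 ≈ -0.195
Sk₂ < 0 ⇒ mean < median ⇒ left-skewed (negative skew).

-0.195, left-skewed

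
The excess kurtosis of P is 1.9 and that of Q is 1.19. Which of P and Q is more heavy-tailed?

Higher excess kurtosis ⇒ heavier tails relative to the normal distribution.
1.9 vs 1.19: the larger is 1.9, so P has heavier tails.

P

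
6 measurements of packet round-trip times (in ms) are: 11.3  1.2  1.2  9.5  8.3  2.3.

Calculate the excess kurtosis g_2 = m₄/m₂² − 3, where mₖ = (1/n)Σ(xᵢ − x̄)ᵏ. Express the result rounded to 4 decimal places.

x̄ = 5.6333
Σ(xᵢ − x̄)² = 104.5933 ⇒ m₂ = 17.43222
Σ(xᵢ − x̄)⁴ = 2201.2782 ⇒ m₄ = 366.87971
m₂² = 303.88237
g_2 = m₄/m₂² − 3 = 1.20731 − 3 ≈ -1.7927

-1.7927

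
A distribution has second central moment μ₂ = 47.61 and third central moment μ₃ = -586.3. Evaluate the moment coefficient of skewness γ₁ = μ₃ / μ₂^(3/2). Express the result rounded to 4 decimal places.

σ = √μ₂ = √47.61 = 6.90000
σ³ = μ₂^(3/2) = 328.50900
γ₁ = μ₃/σ³ = -586.3 / 328.50900 ≈ -1.7847

-1.7847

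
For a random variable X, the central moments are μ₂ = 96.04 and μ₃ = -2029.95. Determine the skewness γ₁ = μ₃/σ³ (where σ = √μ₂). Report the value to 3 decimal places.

-2.157

σ = √μ₂ = √96.04 = 9.80000
σ³ = μ₂^(3/2) = 941.19200
γ₁ = μ₃/σ³ = -2029.95 / 941.19200 ≈ -2.157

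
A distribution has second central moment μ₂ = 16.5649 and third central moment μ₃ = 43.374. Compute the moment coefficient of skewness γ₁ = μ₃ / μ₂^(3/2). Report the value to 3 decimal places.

0.643

σ = √μ₂ = √16.5649 = 4.07000
σ³ = μ₂^(3/2) = 67.41914
γ₁ = μ₃/σ³ = 43.374 / 67.41914 ≈ 0.643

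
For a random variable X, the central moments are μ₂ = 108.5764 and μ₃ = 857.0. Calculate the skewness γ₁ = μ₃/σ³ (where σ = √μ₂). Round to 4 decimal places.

σ = √μ₂ = √108.5764 = 10.42000
σ³ = μ₂^(3/2) = 1131.36609
γ₁ = μ₃/σ³ = 857.0 / 1131.36609 ≈ 0.7575

0.7575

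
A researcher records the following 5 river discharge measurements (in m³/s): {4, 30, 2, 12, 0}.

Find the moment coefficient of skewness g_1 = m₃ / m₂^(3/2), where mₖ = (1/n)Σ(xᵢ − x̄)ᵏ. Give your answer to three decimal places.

1.057

x̄ = (4 + 30 + 2 + 12 + 0) / 5 = 9.6000
deviations (xᵢ − x̄): -5.6000, 20.4000, -7.6000, 2.4000, -9.6000
Σ(xᵢ − x̄)² = 603.2000 ⇒ m₂ = 603.2000/5 = 120.64000
Σ(xᵢ − x̄)³ = 7004.1600 ⇒ m₃ = 7004.1600/5 = 1400.83200
m₂^(3/2) = 120.64000^(1.5) = 1325.06442
g_1 = m₃ / m₂^(3/2) = 1400.83200 / 1325.06442 ≈ 1.057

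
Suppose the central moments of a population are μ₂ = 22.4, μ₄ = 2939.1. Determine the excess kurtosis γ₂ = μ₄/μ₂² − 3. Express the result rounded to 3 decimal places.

μ₂² = 22.4² = 501.76000
μ₄/μ₂² = 2939.1 / 501.76000 = 5.85758
γ₂ = 5.85758 − 3 ≈ 2.858

2.858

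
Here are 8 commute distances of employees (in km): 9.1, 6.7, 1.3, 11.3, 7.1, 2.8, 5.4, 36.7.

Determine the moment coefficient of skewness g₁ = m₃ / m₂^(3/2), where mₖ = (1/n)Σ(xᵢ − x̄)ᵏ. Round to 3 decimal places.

1.908

x̄ = (9.1 + 6.7 + 1.3 + 11.3 + 7.1 + 2.8 + 5.4 + 36.7) / 8 = 10.0500
deviations (xᵢ − x̄): -0.9500, -3.3500, -8.7500, 1.2500, -2.9500, -7.2500, -4.6500, 26.6500
Σ(xᵢ − x̄)² = 883.3600 ⇒ m₂ = 883.3600/8 = 110.42000
Σ(xᵢ − x̄)³ = 17713.7130 ⇒ m₃ = 17713.7130/8 = 2214.21413
m₂^(3/2) = 110.42000^(1.5) = 1160.30353
g₁ = m₃ / m₂^(3/2) = 2214.21413 / 1160.30353 ≈ 1.908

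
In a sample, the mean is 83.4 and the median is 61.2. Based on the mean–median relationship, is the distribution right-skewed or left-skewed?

mean − median = 83.4 − 61.2 = 22.2
mean > median ⇒ the longer tail is on the right ⇒ right-skewed (positively skewed).

right-skewed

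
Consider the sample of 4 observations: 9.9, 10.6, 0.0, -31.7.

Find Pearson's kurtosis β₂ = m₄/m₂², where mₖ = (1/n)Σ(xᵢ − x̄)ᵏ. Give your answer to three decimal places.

x̄ = -2.8000
Σ(xᵢ − x̄)² = 1183.9000 ⇒ m₂ = 295.97500
Σ(xᵢ − x̄)⁴ = 755893.4674 ⇒ m₄ = 188973.36685
m₂² = 87601.20062
β₂ = m₄/m₂² = 188973.36685 / 87601.20062 ≈ 2.157

2.157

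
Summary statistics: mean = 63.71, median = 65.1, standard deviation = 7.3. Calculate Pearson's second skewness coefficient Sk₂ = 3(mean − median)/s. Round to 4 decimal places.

Sk₂ = 3(63.71 − 65.1) / 7.3 = 3 × -1.3900 / 7.3
    = -4.1700 / 7.3 ≈ -0.5712

-0.5712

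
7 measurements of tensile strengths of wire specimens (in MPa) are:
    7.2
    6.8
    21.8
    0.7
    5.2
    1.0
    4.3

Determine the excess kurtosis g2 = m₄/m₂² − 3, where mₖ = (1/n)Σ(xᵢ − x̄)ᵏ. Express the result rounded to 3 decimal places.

x̄ = 6.7143
Σ(xᵢ − x̄)² = 304.7686 ⇒ m₂ = 43.53837
Σ(xᵢ − x̄)⁴ = 54205.9969 ⇒ m₄ = 7743.71385
m₂² = 1895.58943
g2 = m₄/m₂² − 3 = 4.08512 − 3 ≈ 1.085

1.085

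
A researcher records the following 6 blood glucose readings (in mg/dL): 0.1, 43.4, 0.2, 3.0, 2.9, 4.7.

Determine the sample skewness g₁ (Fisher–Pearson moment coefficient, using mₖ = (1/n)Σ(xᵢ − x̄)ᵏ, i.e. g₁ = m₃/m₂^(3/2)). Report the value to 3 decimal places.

1.745

x̄ = (0.1 + 43.4 + 0.2 + 3.0 + 2.9 + 4.7) / 6 = 9.0500
deviations (xᵢ − x̄): -8.9500, 34.3500, -8.8500, -6.0500, -6.1500, -4.3500
Σ(xᵢ − x̄)² = 1431.6950 ⇒ m₂ = 1431.6950/6 = 238.61583
Σ(xᵢ − x̄)³ = 38583.9000 ⇒ m₃ = 38583.9000/6 = 6430.65000
m₂^(3/2) = 238.61583^(1.5) = 3685.94531
g₁ = m₃ / m₂^(3/2) = 6430.65000 / 3685.94531 ≈ 1.745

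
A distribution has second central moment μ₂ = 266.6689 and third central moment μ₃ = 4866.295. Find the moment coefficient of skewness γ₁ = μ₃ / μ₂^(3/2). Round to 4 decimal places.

1.1175

σ = √μ₂ = √266.6689 = 16.33000
σ³ = μ₂^(3/2) = 4354.70314
γ₁ = μ₃/σ³ = 4866.295 / 4354.70314 ≈ 1.1175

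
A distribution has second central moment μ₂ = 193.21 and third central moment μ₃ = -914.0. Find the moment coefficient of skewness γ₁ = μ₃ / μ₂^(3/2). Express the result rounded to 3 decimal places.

-0.340

σ = √μ₂ = √193.21 = 13.90000
σ³ = μ₂^(3/2) = 2685.61900
γ₁ = μ₃/σ³ = -914.0 / 2685.61900 ≈ -0.340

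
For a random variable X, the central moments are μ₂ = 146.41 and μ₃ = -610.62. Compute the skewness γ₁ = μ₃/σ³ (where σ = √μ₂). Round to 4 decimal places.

σ = √μ₂ = √146.41 = 12.10000
σ³ = μ₂^(3/2) = 1771.56100
γ₁ = μ₃/σ³ = -610.62 / 1771.56100 ≈ -0.3447

-0.3447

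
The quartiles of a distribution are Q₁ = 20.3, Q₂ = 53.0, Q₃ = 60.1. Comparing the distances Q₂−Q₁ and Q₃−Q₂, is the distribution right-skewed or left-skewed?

left-skewed

Q₂ − Q₁ = 32.7;  Q₃ − Q₂ = 7.1
Q₂ − Q₁ > Q₃ − Q₂ ⇒ the lower half is more spread out ⇒ left-skewed.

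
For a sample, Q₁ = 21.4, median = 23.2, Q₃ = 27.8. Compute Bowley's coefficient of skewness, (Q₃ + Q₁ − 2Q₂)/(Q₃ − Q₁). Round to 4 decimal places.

0.4375

numerator: Q₃ + Q₁ − 2Q₂ = 27.8 + 21.4 − 2×23.2 = 2.8000
denominator: Q₃ − Q₁ = 27.8 − 21.4 = 6.4000
Bowley skewness = 2.8000 / 6.4000 ≈ 0.4375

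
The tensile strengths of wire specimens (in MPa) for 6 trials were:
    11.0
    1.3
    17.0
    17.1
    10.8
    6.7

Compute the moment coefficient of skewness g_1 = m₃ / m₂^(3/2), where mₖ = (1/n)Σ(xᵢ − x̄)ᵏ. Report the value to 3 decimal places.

-0.345

x̄ = (11.0 + 1.3 + 17.0 + 17.1 + 10.8 + 6.7) / 6 = 10.6500
deviations (xᵢ − x̄): 0.3500, -9.3500, 6.3500, 6.4500, 0.1500, -3.9500
Σ(xᵢ − x̄)² = 185.0950 ⇒ m₂ = 185.0950/6 = 30.84917
Σ(xᵢ − x̄)³ = -354.6000 ⇒ m₃ = -354.6000/6 = -59.10000
m₂^(3/2) = 30.84917^(1.5) = 171.34252
g_1 = m₃ / m₂^(3/2) = -59.10000 / 171.34252 ≈ -0.345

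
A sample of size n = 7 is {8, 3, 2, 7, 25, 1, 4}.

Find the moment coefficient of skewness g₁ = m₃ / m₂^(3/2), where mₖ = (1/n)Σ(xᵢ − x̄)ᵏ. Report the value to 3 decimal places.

1.660

x̄ = (8 + 3 + 2 + 7 + 25 + 1 + 4) / 7 = 7.1429
deviations (xᵢ − x̄): 0.8571, -4.1429, -5.1429, -0.1429, 17.8571, -6.1429, -3.1429
Σ(xᵢ − x̄)² = 410.8571 ⇒ m₂ = 410.8571/7 = 58.69388
Σ(xᵢ − x̄)³ = 5224.8980 ⇒ m₃ = 5224.8980/7 = 746.41399
m₂^(3/2) = 58.69388^(1.5) = 449.66512
g₁ = m₃ / m₂^(3/2) = 746.41399 / 449.66512 ≈ 1.660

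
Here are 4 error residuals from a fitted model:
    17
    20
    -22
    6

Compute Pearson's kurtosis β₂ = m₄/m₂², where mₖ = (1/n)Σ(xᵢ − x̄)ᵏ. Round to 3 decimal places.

x̄ = 5.2500
Σ(xᵢ − x̄)² = 1098.7500 ⇒ m₂ = 274.68750
Σ(xᵢ − x̄)⁴ = 617794.0781 ⇒ m₄ = 154448.51953
m₂² = 75453.22266
β₂ = m₄/m₂² = 154448.51953 / 75453.22266 ≈ 2.047

2.047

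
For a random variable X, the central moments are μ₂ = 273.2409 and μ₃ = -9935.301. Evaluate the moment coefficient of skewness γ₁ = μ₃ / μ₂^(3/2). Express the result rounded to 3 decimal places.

σ = √μ₂ = √273.2409 = 16.53000
σ³ = μ₂^(3/2) = 4516.67208
γ₁ = μ₃/σ³ = -9935.301 / 4516.67208 ≈ -2.200

-2.200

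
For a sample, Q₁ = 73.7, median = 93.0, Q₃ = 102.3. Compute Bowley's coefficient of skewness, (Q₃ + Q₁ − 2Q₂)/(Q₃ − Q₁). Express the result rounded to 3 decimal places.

numerator: Q₃ + Q₁ − 2Q₂ = 102.3 + 73.7 − 2×93.0 = -10.0000
denominator: Q₃ − Q₁ = 102.3 − 73.7 = 28.6000
Bowley skewness = -10.0000 / 28.6000 ≈ -0.350

-0.350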